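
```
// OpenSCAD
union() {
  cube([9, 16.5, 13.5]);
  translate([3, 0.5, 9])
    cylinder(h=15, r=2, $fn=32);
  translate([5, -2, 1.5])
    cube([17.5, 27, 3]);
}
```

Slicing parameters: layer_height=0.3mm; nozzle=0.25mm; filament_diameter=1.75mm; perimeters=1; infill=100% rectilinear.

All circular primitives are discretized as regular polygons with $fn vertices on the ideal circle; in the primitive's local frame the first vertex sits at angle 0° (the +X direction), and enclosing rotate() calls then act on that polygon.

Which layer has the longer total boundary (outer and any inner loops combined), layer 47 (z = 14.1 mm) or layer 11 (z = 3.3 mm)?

Layer 47 (z = 14.1): the cube is not intersected at this z (z outside [0, 13.5]); the cylinder at (3, 0.5): section is a regular 32-gon, circumradius r=2 (perimeter = 2·32·2.000·sin(180°/32) = 12.55 mm); the cube at (5, -2) does not reach this height (z outside [1.5, 4.5]); Taking the union: only the r=2 cylinder at (3, 0.5) is present, so the union is just that shape — boundary = 12.55 mm. So its perimeter = 12.55 mm. Layer 11 (z = 3.3): the cube is present — its section is the full 9×16.5 rectangle (perimeter 51.00 mm); the cylinder at (3, 0.5) does not reach this height (z outside [9, 24]); the cube at (5, -2) is present — its section is the full 17.5×27 rectangle (perimeter 89.00 mm); Combining (union): the regions partially overlap (shared area 66.00 mm²), so the edge portions inside another operand are dropped and the merged outline is re-measured after clipping — boundary = 99.00 mm. So its perimeter = 99.00 mm. Layer 11 is larger (99.00 vs 12.55 mm).

layer 11 (z = 3.3 mm)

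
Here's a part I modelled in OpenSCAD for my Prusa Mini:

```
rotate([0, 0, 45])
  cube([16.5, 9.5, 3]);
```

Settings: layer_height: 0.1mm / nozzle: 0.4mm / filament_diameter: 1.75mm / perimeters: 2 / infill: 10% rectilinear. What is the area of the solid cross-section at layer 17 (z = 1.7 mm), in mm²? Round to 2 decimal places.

At z = 1.7 mm: the cube is present — its section is the full 16.5×9.5 rectangle (area 156.75 mm²); (rotated 45° about Z; rotation is an isometry so areas/perimeters/island counts are preserved). Overall, the cross-section is a single solid region. Net area = 156.75 mm².

156.75 mm²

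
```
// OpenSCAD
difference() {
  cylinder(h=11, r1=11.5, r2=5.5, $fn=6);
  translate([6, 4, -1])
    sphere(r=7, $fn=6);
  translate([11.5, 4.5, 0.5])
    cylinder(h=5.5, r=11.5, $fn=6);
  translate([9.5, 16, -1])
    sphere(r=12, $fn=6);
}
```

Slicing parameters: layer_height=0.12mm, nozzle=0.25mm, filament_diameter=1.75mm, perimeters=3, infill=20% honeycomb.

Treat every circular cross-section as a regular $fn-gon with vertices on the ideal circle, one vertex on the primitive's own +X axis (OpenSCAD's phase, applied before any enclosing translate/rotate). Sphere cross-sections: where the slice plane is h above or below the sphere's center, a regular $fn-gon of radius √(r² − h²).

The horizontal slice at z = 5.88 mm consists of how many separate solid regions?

At z = 5.88 mm: the cone contributes a regular 6-gon of circumradius 8.293 (interpolated between r1=11.5 and r2=5.5 at t=0.535); the r=7 sphere at (6, 4) slices to a regular 6-gon of circumradius 1.291 (√(r²−h²) with h=6.88 from center); the cylinder at (11.5, 4.5): section is a regular 6-gon, circumradius r=11.5; the r=12 sphere at (9.5, 16) slices to a regular 6-gon of circumradius 9.832 (√(r²−h²) with h=6.88 from center); Taking the first minus the rest: starting from the cone, the r=7 sphere at (6, 4) partially overlaps it — only the 2.13 mm² overlap (of its 4.33 mm²) is removed, clipping the outline; the r=11.5 cylinder at (11.5, 4.5) partially overlaps it — only the 48.66 mm² overlap (of its 343.60 mm²) is removed, clipping the outline; the r=12 sphere at (9.5, 16) misses the remaining region (no effect) — 1 connected region. The result has 1 disconnected region.

1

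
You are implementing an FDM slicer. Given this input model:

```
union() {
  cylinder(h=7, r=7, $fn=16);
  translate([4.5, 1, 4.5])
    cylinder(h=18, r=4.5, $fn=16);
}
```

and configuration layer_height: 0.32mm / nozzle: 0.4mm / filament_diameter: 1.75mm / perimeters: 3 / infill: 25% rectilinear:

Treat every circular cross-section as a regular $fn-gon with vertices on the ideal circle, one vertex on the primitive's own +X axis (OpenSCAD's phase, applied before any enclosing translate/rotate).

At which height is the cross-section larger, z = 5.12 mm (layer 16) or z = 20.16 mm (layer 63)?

layer 16 (z = 5.12 mm)

Layer 16 (z = 5.12): the cylinder: section is a regular 16-gon, circumradius r=7 (area = (16/2)·7.000²·sin(360°/16) = 150.01 mm²); the r=4.5 cylinder at (4.5, 1) contributes a regular 16-gon of circumradius 4.5 (area = (16/2)·4.500²·sin(360°/16) = 61.99 mm²); Taking the union: the regions partially overlap — summed areas 212.01 mm² minus the doubly-counted overlap 46.90 mm² gives 165.11 mm² — area = 165.11 mm². So its area = 165.11 mm². Layer 63 (z = 20.16): the cylinder is not intersected at this z (z outside [0, 7]); the r=4.5 cylinder at (4.5, 1) gives a regular 16-gon of circumradius 4.5 (constant along its height) (area = (16/2)·4.500²·sin(360°/16) = 61.99 mm²); Combining (union): only the r=4.5 cylinder at (4.5, 1) is present, so the union is just that shape — area = 61.99 mm². So its area = 61.99 mm². Layer 16 is larger (165.11 vs 61.99 mm²).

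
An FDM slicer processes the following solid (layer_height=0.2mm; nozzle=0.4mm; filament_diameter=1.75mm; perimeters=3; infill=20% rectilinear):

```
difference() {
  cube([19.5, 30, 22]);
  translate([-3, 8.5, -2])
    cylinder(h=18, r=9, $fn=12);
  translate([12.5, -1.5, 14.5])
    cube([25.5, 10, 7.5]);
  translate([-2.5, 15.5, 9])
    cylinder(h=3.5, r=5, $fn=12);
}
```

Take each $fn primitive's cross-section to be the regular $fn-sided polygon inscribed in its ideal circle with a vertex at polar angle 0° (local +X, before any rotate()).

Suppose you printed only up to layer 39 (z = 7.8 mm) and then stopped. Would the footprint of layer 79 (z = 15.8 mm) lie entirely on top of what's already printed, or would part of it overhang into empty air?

entirely on top

Compare the two slices. At z = 7.8: the cube (footprint 19.5×30) is included at this height (area 585.00 mm²); the r=9 cylinder at (-3, 8.5) contributes a regular 12-gon of circumradius 9 (area = (12/2)·9.000²·sin(360°/12) = 243.00 mm²); the cube at (12.5, -1.5) is not intersected at this z (z outside [14.5, 22]); the cylinder at (-2.5, 15.5) does not reach this height (z outside [9, 12.5]); Subtracting the remaining from the first: starting from the 19.5×30 cube (585.00 mm²), the r=9 cylinder at (-3, 8.5) partially overlaps it — only the 69.91 mm² overlap (of its 243.00 mm²) is removed, clipping the outline — area = 515.09 mm². At z = 15.8: the cube is present — its section is the full 19.5×30 rectangle (area 585.00 mm²); the r=9 cylinder at (-3, 8.5) contributes a regular 12-gon of circumradius 9 (area = (12/2)·9.000²·sin(360°/12) = 243.00 mm²); the cube at (12.5, -1.5) (footprint 25.5×10) is included at this height (area 255.00 mm²); the cylinder at (-2.5, 15.5) is not intersected at this z (z outside [9, 12.5]); Subtracting the remaining from the first: starting from the 19.5×30 cube (585.00 mm²), the r=9 cylinder at (-3, 8.5) partially overlaps it — only the 69.91 mm² overlap (of its 243.00 mm²) is removed, clipping the outline; the 25.5×10 cube at (12.5, -1.5) partially overlaps it — only the 59.50 mm² overlap (of its 255.00 mm²) is removed, clipping the outline — area = 455.59 mm². Checking containment: the cross-section at z = 15.8 is a subset of the cross-section at z = 7.8.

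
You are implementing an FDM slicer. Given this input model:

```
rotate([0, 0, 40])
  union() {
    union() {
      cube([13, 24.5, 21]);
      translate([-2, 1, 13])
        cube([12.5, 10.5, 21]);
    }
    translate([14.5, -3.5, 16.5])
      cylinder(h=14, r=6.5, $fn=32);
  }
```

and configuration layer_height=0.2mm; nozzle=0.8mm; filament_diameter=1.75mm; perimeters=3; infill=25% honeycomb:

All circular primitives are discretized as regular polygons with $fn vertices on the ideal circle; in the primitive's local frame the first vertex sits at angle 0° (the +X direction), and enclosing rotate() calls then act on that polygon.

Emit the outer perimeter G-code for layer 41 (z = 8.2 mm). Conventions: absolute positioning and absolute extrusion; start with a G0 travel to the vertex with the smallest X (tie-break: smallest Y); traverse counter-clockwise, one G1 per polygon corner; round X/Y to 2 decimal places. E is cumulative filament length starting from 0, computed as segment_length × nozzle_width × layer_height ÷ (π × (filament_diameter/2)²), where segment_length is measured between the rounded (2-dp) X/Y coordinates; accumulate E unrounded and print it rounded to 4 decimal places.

At z = 8.2 mm: the cube (footprint 13×24.5) is included at this height; the cube at (-2, 1) is not intersected at this z (z outside [13, 34]); Combining (union): only the 13×24.5 cube is present, so the union is just that shape — 1 connected region; the cylinder at (14.5, -3.5) does not reach this height (z outside [16.5, 30.5]); Taking the union: only that combined region is present, so the union is just that shape — 1 connected region; (rotated 40° about Z; rotation is an isometry so areas/perimeters/island counts are preserved). The outline is a single polygon with 4 vertices. Extrusion per mm of travel: 0.8 × 0.2 / (π × 0.875²) = 0.066520. Accumulating E over each segment gives final E = 4.9889.

G0 X-15.75 Y18.77 Z8.20
G1 X0.00 Y0.00 E1.6299
G1 X9.96 Y8.36 E2.4949
G1 X-5.79 Y27.12 E4.1243
G1 X-15.75 Y18.77 E4.9889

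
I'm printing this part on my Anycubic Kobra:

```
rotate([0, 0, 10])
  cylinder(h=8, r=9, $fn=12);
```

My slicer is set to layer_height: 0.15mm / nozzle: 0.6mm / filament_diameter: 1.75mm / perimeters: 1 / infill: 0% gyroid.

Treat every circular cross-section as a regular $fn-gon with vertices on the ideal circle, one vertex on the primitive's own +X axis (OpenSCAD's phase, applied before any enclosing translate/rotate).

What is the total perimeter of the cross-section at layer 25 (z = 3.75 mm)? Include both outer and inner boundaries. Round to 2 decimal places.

55.90 mm

At z = 3.75 mm: the r=9 cylinder contributes a regular 12-gon of circumradius 9 (perimeter = 2·12·9.000·sin(180°/12) = 55.90 mm); (rotated 10° about Z; rotation is an isometry so areas/perimeters/island counts are preserved). Overall, the cross-section is a single solid region. Total boundary length (outer) = 55.90 mm.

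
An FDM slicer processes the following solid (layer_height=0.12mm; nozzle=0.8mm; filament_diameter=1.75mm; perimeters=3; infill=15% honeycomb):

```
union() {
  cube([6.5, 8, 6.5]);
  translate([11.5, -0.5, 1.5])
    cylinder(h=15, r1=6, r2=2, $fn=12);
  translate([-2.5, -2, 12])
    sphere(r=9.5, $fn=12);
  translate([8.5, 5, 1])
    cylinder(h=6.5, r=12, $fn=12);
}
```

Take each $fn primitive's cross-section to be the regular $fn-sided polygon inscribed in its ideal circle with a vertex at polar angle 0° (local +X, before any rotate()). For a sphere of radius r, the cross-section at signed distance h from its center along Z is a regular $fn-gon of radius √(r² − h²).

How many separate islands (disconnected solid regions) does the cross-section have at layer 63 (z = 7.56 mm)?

At z = 7.56 mm: the cube is absent (z outside [0, 6.5]); the cone at (11.5, -0.5): at t=0.404 of its height the radius interpolates to r₁+(r₂−r₁)t = 4.384, giving a regular 12-gon of that circumradius; the r=9.5 sphere at (-2.5, -2) contributes a regular 12-gon of circumradius √(9.5²−4.44²) = 8.399; the cylinder at (8.5, 5) is not intersected at this z (z outside [1, 7.5]); Merging all regions: the 2 present regions are separate (no shared area or edge), so areas and boundary lengths simply add and each stays a separate island — 2 connected regions. Overall, the cross-section has 2 separate islands. Island count = 2.

2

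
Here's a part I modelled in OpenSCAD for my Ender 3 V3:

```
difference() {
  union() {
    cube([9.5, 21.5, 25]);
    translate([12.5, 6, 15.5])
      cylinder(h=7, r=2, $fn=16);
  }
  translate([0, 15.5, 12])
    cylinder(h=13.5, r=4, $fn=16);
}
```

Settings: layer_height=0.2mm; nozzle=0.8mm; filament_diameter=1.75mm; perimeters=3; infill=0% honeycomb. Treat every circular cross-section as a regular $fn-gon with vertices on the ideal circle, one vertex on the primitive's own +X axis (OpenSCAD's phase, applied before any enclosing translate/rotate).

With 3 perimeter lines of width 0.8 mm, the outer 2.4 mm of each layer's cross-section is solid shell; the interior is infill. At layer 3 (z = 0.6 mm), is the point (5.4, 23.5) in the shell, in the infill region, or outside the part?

outside

At z = 0.6 mm: the 9.5×21.5 cube contributes its full rectangle; the cylinder at (12.5, 6) is absent (z outside [15.5, 22.5]); Combining (union): only the 9.5×21.5 cube is present, so the union is just that shape — 1 connected region; the cylinder at (0, 15.5) is absent (z outside [12, 25.5]); After the difference (first − rest): none of the subtracted shapes is present at this height, so that combined region is unchanged — 1 connected region. Overall, the cross-section is a single solid region. The nearest boundary edge runs (9.50, 21.50)→(0.00, 21.50); distance from the point to it = 2.00 mm. The point is not inside any of the regions above, so it lies outside the cross-section (2.00 mm from the nearest boundary).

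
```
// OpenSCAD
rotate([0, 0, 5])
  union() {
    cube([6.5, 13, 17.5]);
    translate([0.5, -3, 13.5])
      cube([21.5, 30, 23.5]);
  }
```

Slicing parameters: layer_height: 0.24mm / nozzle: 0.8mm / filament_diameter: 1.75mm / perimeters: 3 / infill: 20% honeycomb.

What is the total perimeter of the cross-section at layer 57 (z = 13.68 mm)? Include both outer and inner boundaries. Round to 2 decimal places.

At z = 13.68 mm: the cube is present — its section is the full 6.5×13 rectangle (perimeter 39.00 mm); the 21.5×30 cube at (0.5, -3) contributes its full rectangle (perimeter 103.00 mm); Taking the union: the regions partially overlap (shared area 78.00 mm²), so the edge portions inside another operand are dropped and the merged outline is re-measured after clipping — boundary = 104.00 mm; (rotated 5° about Z; rotation is an isometry so areas/perimeters/island counts are preserved). Overall, the cross-section is a single solid region. Total boundary length (outer) = 104.00 mm.

104.00 mm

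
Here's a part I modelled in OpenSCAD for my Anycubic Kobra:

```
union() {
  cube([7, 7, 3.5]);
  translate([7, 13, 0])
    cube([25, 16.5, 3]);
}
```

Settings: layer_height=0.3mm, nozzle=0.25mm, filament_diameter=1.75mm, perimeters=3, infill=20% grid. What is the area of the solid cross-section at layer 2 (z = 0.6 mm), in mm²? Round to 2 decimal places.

461.50 mm²

At z = 0.6 mm: the cube (footprint 7×7) is included at this height (area 49.00 mm²); the cube at (7, 13) (footprint 25×16.5) is included at this height (area 412.50 mm²); Taking the union: the 2 present regions are separate (no shared area or edge), so areas and boundary lengths simply add and each stays a separate island — area = 461.50 mm². Overall, the cross-section has 2 separate islands. Net area = 461.50 mm².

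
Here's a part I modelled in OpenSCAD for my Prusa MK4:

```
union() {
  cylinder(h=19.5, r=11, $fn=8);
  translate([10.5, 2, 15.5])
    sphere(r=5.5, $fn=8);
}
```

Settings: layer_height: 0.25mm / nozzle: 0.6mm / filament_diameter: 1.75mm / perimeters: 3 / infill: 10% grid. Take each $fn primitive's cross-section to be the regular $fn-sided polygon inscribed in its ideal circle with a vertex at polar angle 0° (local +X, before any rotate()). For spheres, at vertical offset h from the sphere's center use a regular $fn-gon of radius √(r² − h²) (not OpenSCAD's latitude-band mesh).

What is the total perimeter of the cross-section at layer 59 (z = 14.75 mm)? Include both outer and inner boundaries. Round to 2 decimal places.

At z = 14.75 mm: the r=11 cylinder contributes a regular 8-gon of circumradius 11 (perimeter = 2·8·11.000·sin(180°/8) = 67.35 mm); the r=5.5 sphere at (10.5, 2) slices to a regular 8-gon of circumradius 5.449 (√(r²−h²) with h=0.75 from center) (perimeter = 2·8·5.449·sin(180°/8) = 33.36 mm); Merging all regions: the regions partially overlap (shared area 34.81 mm²), so the edge portions inside another operand are dropped and the merged outline is re-measured after clipping — boundary = 76.83 mm. Overall, the cross-section is a single solid region. Total boundary length (outer) = 76.83 mm.

76.83 mm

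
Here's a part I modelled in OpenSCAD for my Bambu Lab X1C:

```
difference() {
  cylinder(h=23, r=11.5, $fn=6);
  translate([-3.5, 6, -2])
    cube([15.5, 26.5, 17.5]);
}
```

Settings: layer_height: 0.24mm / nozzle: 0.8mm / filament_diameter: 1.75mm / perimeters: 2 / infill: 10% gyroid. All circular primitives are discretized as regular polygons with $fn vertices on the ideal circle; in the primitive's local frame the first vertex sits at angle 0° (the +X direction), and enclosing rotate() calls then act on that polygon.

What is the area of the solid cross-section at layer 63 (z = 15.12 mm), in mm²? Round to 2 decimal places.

302.45 mm²

At z = 15.12 mm: the r=11.5 cylinder gives a regular 6-gon of circumradius 11.5 (constant along its height) (area = (6/2)·11.500²·sin(360°/6) = 343.60 mm²); the cube at (-3.5, 6) (footprint 15.5×26.5) is included at this height (area 410.75 mm²); After the difference (first − rest): starting from the r=11.5 cylinder (343.60 mm²), the 15.5×26.5 cube at (-3.5, 6) partially overlaps it — only the 41.15 mm² overlap (of its 410.75 mm²) is removed, clipping the outline — area = 302.45 mm². Overall, the cross-section is a single solid region. Net area = 302.45 mm².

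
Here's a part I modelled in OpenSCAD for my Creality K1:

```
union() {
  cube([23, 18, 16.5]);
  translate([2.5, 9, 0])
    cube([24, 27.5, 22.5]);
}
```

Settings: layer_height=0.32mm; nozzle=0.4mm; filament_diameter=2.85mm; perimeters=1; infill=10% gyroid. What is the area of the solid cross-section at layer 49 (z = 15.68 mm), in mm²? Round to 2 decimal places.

At z = 15.68 mm: the 23×18 cube contributes its full rectangle (area 414.00 mm²); the cube at (2.5, 9) (footprint 24×27.5) is included at this height (area 660.00 mm²); Merging all regions: the regions partially overlap — summed areas 1074.00 mm² minus the doubly-counted overlap 184.50 mm² gives 889.50 mm² — area = 889.50 mm². Overall, the cross-section is a single solid region. Net area = 889.50 mm².

889.50 mm²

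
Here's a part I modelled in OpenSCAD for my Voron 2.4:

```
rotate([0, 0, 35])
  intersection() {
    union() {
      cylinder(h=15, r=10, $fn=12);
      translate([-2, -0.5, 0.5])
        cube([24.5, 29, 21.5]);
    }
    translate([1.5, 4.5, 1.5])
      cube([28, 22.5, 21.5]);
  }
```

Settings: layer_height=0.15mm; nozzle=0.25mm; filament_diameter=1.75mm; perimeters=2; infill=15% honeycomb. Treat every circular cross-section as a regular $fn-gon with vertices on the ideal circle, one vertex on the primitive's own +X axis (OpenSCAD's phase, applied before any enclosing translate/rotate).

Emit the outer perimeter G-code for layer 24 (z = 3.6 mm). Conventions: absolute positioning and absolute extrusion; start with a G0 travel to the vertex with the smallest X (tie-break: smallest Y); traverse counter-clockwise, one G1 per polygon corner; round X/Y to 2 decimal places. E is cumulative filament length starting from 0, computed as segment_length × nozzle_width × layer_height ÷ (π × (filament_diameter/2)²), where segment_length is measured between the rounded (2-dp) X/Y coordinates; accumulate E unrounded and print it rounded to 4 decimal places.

At z = 3.6 mm: the r=10 cylinder gives a regular 12-gon of circumradius 10 (constant along its height); the cube at (-2, -0.5) is present — its section is the full 24.5×29 rectangle; Merging all regions: the regions partially overlap (shared area 100.43 mm²), so overlapping operands fuse into one piece — 1 connected region; the cube at (1.5, 4.5) is present — its section is the full 28×22.5 rectangle; Taking the intersection: the 28×22.5 cube at (1.5, 4.5) partially overlaps that combined region; clipping to the common part keeps 472.50 mm² — 1 connected region; (rotated 35° about Z; rotation is an isometry so areas/perimeters/island counts are preserved). The outline is a single polygon with 4 vertices. Extrusion per mm of travel: 0.25 × 0.15 / (π × 0.875²) = 0.015591. Accumulating E over each segment gives final E = 1.3563.

G0 X-14.26 Y22.98 Z3.60
G1 X-1.35 Y4.55 E0.3508
G1 X15.85 Y16.59 E0.6782
G1 X2.94 Y35.02 E1.0290
G1 X-14.26 Y22.98 E1.3563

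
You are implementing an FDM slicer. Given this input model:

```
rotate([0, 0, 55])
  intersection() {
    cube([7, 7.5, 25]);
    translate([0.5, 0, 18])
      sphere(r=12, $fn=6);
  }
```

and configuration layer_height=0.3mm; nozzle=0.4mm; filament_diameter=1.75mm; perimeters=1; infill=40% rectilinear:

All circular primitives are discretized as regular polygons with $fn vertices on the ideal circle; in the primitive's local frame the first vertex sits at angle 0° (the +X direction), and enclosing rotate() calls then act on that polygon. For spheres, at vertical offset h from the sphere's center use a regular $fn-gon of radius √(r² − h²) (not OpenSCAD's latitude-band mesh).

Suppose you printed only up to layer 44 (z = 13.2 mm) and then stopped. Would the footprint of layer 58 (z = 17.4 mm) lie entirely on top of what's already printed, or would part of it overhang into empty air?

Compare the two slices. At z = 13.2: the 7×7.5 cube contributes its full rectangle (area 52.50 mm²); the r=12 sphere at (0.5, 0) contributes a regular 6-gon of circumradius √(12²−4.8²) = 10.998 (area = (6/2)·10.998²·sin(360°/6) = 314.26 mm²); Keeping only the common overlap: the 7×7.5 cube lies inside the r=12 sphere at (0.5, 0), so it is kept whole — area = 52.50 mm²; (whole slice rotated 55° about Z — lengths, areas and connectivity unchanged). At z = 17.4: the 7×7.5 cube contributes its full rectangle (area 52.50 mm²); the sphere at (0.5, 0): section is a regular 6-gon, circumradius = √(r²−h²) = √(12²−0.6²) = 11.985 (area = (6/2)·11.985²·sin(360°/6) = 373.19 mm²); Keeping only the common overlap: the 7×7.5 cube lies inside the r=12 sphere at (0.5, 0), so it is kept whole — area = 52.50 mm²; (whole slice rotated 55° about Z — lengths, areas and connectivity unchanged). Checking containment: the cross-section at z = 17.4 is a subset of the cross-section at z = 13.2.

entirely on top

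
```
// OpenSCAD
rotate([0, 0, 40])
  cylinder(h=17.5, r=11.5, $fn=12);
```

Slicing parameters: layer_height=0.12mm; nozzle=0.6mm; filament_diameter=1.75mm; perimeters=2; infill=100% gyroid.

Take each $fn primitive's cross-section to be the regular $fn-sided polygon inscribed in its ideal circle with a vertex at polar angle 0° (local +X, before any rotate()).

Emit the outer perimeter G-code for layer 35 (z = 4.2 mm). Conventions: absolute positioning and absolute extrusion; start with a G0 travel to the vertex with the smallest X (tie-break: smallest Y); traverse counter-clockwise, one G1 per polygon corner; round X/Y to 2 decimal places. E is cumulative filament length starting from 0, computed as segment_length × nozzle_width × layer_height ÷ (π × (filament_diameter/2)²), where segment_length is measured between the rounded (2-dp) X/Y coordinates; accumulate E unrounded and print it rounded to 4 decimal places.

G0 X-11.33 Y-2.00 Z4.20
G1 X-8.81 Y-7.39 E0.1781
G1 X-3.93 Y-10.81 E0.3565
G1 X2.00 Y-11.33 E0.5347
G1 X7.39 Y-8.81 E0.7128
G1 X10.81 Y-3.93 E0.8912
G1 X11.33 Y2.00 E1.0694
G1 X8.81 Y7.39 E1.2475
G1 X3.93 Y10.81 E1.4258
G1 X-2.00 Y11.33 E1.6040
G1 X-7.39 Y8.81 E1.7821
G1 X-10.81 Y3.93 E1.9605
G1 X-11.33 Y-2.00 E2.1387

At z = 4.2 mm: the r=11.5 cylinder gives a regular 12-gon of circumradius 11.5 (constant along its height); (whole slice rotated 40° about Z — lengths, areas and connectivity unchanged). The outline is a single polygon with 12 vertices. Extrusion per mm of travel: 0.6 × 0.12 / (π × 0.875²) = 0.029934. Accumulating E over each segment gives final E = 2.1387.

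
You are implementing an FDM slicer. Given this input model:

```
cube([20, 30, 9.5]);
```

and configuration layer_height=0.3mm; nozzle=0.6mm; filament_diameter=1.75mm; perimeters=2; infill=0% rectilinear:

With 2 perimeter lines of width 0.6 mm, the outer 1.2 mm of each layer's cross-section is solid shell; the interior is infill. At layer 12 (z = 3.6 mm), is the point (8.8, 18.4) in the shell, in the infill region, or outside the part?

infill

At z = 3.6 mm: the cube is present — its section is the full 20×30 rectangle. Overall, the cross-section is a single solid region. The nearest boundary edge runs (0.00, 30.00)→(0.00, 0.00); distance from the point to it = 8.80 mm. The point is inside the cross-section and 8.80 mm from the nearest boundary — more than the 1.2 mm shell width (2 × 0.6), so it's in the infill interior.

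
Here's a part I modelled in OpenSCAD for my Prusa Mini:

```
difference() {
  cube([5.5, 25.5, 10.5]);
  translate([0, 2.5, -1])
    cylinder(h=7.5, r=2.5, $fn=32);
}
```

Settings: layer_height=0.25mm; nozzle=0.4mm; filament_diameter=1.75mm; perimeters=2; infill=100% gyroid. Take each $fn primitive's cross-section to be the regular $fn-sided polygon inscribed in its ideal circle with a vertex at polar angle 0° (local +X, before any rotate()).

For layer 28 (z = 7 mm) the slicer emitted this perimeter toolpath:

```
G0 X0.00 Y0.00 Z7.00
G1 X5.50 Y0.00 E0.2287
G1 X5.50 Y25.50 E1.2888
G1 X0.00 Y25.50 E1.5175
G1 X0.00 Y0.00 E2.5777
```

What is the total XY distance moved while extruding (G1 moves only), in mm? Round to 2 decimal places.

62.00 mm

Sum the Euclidean lengths of each G1 segment: total = 62.00 mm.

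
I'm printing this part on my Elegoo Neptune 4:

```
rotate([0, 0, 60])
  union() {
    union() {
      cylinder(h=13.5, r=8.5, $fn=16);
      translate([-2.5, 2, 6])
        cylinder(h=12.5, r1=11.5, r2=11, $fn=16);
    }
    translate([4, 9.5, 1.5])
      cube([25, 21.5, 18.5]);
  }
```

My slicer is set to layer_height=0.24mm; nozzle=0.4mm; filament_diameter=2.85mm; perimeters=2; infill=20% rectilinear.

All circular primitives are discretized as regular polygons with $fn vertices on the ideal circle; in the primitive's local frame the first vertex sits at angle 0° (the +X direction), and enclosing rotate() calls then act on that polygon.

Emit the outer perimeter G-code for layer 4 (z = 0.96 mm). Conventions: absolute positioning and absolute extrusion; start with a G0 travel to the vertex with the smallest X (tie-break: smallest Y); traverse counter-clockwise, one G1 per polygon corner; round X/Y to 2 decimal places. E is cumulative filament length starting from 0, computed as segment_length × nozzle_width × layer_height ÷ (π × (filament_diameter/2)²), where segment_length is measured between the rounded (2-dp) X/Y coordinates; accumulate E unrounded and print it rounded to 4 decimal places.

G0 X-8.43 Y1.11 Z0.96
G1 X-8.21 Y-2.20 E0.0499
G1 X-6.74 Y-5.17 E0.0998
G1 X-4.25 Y-7.36 E0.1497
G1 X-1.11 Y-8.43 E0.1996
G1 X2.20 Y-8.21 E0.2495
G1 X5.17 Y-6.74 E0.2994
G1 X7.36 Y-4.25 E0.3493
G1 X8.43 Y-1.11 E0.3992
G1 X8.21 Y2.20 E0.4491
G1 X6.74 Y5.17 E0.4990
G1 X4.25 Y7.36 E0.5489
G1 X1.11 Y8.43 E0.5988
G1 X-2.20 Y8.21 E0.6488
G1 X-5.17 Y6.74 E0.6986
G1 X-7.36 Y4.25 E0.7485
G1 X-8.43 Y1.11 E0.7984

At z = 0.96 mm: the r=8.5 cylinder gives a regular 16-gon of circumradius 8.5 (constant along its height); the cone at (-2.5, 2) is not intersected at this z (z outside [6, 18.5]); Taking the union: only the r=8.5 cylinder is present, so the union is just that shape — 1 connected region; the cube at (4, 9.5) does not reach this height (z outside [1.5, 20]); Taking the union: only the result so far is present, so the union is just that shape — 1 connected region; (whole slice rotated 60° about Z — lengths, areas and connectivity unchanged). The outline is a single polygon with 16 vertices. Extrusion per mm of travel: 0.4 × 0.24 / (π × 1.425²) = 0.015048. Accumulating E over each segment gives final E = 0.7984.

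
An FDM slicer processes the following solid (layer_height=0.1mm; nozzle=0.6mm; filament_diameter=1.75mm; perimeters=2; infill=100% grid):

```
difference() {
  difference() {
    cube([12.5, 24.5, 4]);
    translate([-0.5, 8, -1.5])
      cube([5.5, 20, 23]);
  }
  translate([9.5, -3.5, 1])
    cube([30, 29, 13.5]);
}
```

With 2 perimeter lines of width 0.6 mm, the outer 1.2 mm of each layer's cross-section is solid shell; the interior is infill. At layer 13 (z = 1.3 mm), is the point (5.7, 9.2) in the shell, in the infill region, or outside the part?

shell

At z = 1.3 mm: the cube (footprint 12.5×24.5) is included at this height; the 5.5×20 cube at (-0.5, 8) contributes its full rectangle; Taking the first minus the rest: starting from the 12.5×24.5 cube, the 5.5×20 cube at (-0.5, 8) partially overlaps it — only the 82.50 mm² overlap (of its 110.00 mm²) is removed, clipping the outline — 1 connected region; the cube at (9.5, -3.5) (footprint 30×29) is included at this height; Taking the first minus the rest: starting from that combined region, the 30×29 cube at (9.5, -3.5) partially overlaps it — only the 73.50 mm² overlap (of its 870.00 mm²) is removed, clipping the outline — 1 connected region. Overall, the cross-section is a single solid region. The nearest boundary edge runs (5.00, 8.00)→(5.00, 24.50); distance from the point to it = 0.70 mm. The point is inside the cross-section, 0.70 mm from the nearest boundary — within the 1.2 mm shell band (2 × 0.6).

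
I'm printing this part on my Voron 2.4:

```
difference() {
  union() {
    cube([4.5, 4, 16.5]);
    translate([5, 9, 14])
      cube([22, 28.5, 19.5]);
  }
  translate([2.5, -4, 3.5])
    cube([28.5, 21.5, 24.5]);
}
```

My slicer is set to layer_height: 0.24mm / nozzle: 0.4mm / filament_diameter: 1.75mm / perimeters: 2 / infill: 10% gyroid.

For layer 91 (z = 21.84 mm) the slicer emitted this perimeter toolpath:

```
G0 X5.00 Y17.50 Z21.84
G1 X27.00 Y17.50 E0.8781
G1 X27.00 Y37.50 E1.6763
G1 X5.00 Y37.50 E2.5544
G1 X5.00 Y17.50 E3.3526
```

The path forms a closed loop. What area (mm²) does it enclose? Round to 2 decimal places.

440.00 mm²

Apply the shoelace formula to the sequence of (X, Y) vertices; enclosed area = 440.00 mm².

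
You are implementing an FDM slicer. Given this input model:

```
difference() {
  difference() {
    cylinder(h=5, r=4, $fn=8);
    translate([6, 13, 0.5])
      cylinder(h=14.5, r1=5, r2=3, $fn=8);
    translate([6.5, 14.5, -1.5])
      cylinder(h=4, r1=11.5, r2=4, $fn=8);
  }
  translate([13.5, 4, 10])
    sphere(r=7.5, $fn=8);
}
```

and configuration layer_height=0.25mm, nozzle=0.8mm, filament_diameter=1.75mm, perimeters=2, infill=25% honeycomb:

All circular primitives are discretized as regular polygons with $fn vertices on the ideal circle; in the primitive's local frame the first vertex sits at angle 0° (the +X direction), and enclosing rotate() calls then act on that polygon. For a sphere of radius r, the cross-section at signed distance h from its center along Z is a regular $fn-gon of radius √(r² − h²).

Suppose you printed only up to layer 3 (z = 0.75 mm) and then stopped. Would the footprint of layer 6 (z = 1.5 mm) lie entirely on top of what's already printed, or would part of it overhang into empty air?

entirely on top

Compare the two slices. At z = 0.75: the cylinder: section is a regular 8-gon, circumradius r=4 (area = (8/2)·4.000²·sin(360°/8) = 45.25 mm²); the cone at (6, 13) contributes a regular 8-gon of circumradius 4.966 (interpolated between r1=5 and r2=3 at t=0.017) (area = (8/2)·4.966²·sin(360°/8) = 69.74 mm²); the cone at (6.5, 14.5) (r1=11.5→r2=4) has section circumradius 7.281 here — a regular 8-gon (area = (8/2)·7.281²·sin(360°/8) = 149.95 mm²); After the difference (first − rest): starting from the r=4 cylinder (45.25 mm²), the cone at (6, 13) misses the remaining region (no effect); the cone at (6.5, 14.5) misses the remaining region (no effect) — area = 45.25 mm²; the sphere at (13.5, 4) is not intersected at this z (|z−center|=9.250 > r=7.5); Subtracting the remaining from the first: none of the subtracted shapes is present at this height, so the result so far is unchanged — area = 45.25 mm². At z = 1.5: the r=4 cylinder gives a regular 8-gon of circumradius 4 (constant along its height) (area = (8/2)·4.000²·sin(360°/8) = 45.25 mm²); the cone at (6, 13): at t=0.069 of its height the radius interpolates to r₁+(r₂−r₁)t = 4.862, giving a regular 8-gon of that circumradius (area = (8/2)·4.862²·sin(360°/8) = 66.86 mm²); the cone at (6.5, 14.5) contributes a regular 8-gon of circumradius 5.875 (interpolated between r1=11.5 and r2=4 at t=0.750) (area = (8/2)·5.875²·sin(360°/8) = 97.62 mm²); Taking the first minus the rest: starting from the r=4 cylinder (45.25 mm²), the cone at (6, 13) misses the remaining region (no effect); the cone at (6.5, 14.5) misses the remaining region (no effect) — area = 45.25 mm²; the sphere at (13.5, 4) is absent (|z−center|=8.500 > r=7.5); After the difference (first − rest): none of the subtracted shapes is present at this height, so the result so far is unchanged — area = 45.25 mm². Checking containment: the cross-section at z = 1.5 is a subset of the cross-section at z = 0.75.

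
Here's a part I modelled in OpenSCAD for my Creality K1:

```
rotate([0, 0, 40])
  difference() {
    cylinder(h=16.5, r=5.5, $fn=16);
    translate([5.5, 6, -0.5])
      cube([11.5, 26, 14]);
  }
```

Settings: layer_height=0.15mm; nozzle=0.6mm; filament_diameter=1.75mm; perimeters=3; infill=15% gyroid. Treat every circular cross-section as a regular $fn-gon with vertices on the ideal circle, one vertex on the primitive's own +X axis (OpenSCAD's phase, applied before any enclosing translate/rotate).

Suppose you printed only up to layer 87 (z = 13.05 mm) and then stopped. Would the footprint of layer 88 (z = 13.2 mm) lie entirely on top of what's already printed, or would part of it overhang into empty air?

entirely on top

Compare the two slices. At z = 13.05: the r=5.5 cylinder gives a regular 16-gon of circumradius 5.5 (constant along its height) (area = (16/2)·5.500²·sin(360°/16) = 92.61 mm²); the cube at (5.5, 6) is present — its section is the full 11.5×26 rectangle (area 299.00 mm²); Subtracting the remaining from the first: starting from the r=5.5 cylinder (92.61 mm²), the 11.5×26 cube at (5.5, 6) misses the remaining region (no effect) — area = 92.61 mm²; (whole slice rotated 40° about Z — lengths, areas and connectivity unchanged). At z = 13.2: the r=5.5 cylinder gives a regular 16-gon of circumradius 5.5 (constant along its height) (area = (16/2)·5.500²·sin(360°/16) = 92.61 mm²); the cube at (5.5, 6) is present — its section is the full 11.5×26 rectangle (area 299.00 mm²); Subtracting the remaining from the first: starting from the r=5.5 cylinder (92.61 mm²), the 11.5×26 cube at (5.5, 6) misses the remaining region (no effect) — area = 92.61 mm²; (rotated 40° about Z; rotation is an isometry so areas/perimeters/island counts are preserved). Checking containment: the cross-section at z = 13.2 is a subset of the cross-section at z = 13.05.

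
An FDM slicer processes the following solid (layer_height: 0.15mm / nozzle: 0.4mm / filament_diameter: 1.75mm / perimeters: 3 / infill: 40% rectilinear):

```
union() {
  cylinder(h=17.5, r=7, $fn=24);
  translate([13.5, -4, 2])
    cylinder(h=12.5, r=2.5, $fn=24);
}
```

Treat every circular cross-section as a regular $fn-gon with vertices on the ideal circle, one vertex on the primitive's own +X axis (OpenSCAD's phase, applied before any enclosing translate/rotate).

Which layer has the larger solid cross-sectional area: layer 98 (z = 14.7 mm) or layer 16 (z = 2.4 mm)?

Layer 98 (z = 14.7): the cylinder: section is a regular 24-gon, circumradius r=7 (area = (24/2)·7.000²·sin(360°/24) = 152.19 mm²); the cylinder at (13.5, -4) does not reach this height (z outside [2, 14.5]); Merging all regions: only the r=7 cylinder is present, so the union is just that shape — area = 152.19 mm². So its area = 152.19 mm². Layer 16 (z = 2.4): the cylinder: section is a regular 24-gon, circumradius r=7 (area = (24/2)·7.000²·sin(360°/24) = 152.19 mm²); the r=2.5 cylinder at (13.5, -4) gives a regular 24-gon of circumradius 2.5 (constant along its height) (area = (24/2)·2.500²·sin(360°/24) = 19.41 mm²); Combining (union): the 2 present regions are separate (no shared area or edge), so areas and boundary lengths simply add and each stays a separate island — area = 171.60 mm². So its area = 171.60 mm². Layer 16 is larger (171.60 vs 152.19 mm²).

layer 16 (z = 2.4 mm)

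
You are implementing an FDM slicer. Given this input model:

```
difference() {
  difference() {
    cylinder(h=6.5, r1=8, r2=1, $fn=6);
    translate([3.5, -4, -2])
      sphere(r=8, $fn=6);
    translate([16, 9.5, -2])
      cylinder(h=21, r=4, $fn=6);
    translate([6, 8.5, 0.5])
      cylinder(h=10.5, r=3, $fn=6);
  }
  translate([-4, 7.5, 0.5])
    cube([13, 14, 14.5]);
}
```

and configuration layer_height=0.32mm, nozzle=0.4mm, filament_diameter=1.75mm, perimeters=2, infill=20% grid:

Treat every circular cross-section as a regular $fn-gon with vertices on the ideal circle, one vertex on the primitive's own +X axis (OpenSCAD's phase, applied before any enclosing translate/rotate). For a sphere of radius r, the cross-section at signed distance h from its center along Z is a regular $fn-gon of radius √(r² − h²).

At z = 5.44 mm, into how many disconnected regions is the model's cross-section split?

1

At z = 5.44 mm: the cone contributes a regular 6-gon of circumradius 2.142 (interpolated between r1=8 and r2=1 at t=0.837); the r=8 sphere at (3.5, -4) slices to a regular 6-gon of circumradius 2.940 (√(r²−h²) with h=7.44 from center); the r=4 cylinder at (16, 9.5) gives a regular 6-gon of circumradius 4 (constant along its height); the cylinder at (6, 8.5): section is a regular 6-gon, circumradius r=3; After the difference (first − rest): starting from the cone, the r=8 sphere at (3.5, -4) misses the remaining region (no effect); the r=4 cylinder at (16, 9.5) misses the remaining region (no effect); the r=3 cylinder at (6, 8.5) misses the remaining region (no effect) — 1 connected region; the cube at (-4, 7.5) (footprint 13×14) is included at this height; After the difference (first − rest): starting from the result so far, the 13×14 cube at (-4, 7.5) misses the remaining region (no effect) — 1 connected region. The result has 1 disconnected region.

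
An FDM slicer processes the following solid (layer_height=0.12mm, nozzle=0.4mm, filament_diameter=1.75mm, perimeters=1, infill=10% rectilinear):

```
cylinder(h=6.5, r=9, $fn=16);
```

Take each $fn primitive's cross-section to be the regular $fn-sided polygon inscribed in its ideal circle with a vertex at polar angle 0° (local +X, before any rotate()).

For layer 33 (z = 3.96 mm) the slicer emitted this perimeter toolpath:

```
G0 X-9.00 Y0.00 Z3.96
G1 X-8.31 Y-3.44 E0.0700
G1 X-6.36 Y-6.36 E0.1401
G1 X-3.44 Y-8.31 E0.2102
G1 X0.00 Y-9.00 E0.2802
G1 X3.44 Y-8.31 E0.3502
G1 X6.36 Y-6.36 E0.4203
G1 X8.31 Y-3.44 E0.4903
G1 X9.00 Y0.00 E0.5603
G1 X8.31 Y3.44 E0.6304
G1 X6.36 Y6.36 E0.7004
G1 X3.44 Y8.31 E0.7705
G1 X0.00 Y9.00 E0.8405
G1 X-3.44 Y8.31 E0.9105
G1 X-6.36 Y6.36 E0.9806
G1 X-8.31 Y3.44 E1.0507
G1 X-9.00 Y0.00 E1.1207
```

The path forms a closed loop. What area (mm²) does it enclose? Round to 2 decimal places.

247.73 mm²

Apply the shoelace formula to the sequence of (X, Y) vertices; enclosed area = 247.73 mm².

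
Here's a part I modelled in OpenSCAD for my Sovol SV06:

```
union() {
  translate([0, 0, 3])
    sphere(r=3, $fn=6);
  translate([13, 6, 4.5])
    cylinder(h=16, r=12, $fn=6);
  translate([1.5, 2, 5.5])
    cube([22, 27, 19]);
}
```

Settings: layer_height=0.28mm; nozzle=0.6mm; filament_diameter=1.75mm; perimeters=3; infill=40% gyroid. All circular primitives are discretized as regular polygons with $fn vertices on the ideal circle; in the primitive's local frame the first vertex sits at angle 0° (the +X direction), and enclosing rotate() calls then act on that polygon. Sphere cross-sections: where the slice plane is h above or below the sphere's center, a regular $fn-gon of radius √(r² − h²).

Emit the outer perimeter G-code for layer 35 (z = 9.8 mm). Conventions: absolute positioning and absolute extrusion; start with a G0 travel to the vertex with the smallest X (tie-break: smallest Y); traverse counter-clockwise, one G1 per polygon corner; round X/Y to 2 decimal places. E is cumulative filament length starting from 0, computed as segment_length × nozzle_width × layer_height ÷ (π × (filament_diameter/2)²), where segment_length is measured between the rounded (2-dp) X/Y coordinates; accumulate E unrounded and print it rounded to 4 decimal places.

G0 X1.00 Y6.00 Z9.80
G1 X1.50 Y5.13 E0.0701
G1 X1.50 Y2.00 E0.2887
G1 X3.31 Y2.00 E0.4151
G1 X7.00 Y-4.39 E0.9305
G1 X19.00 Y-4.39 E1.7687
G1 X22.69 Y2.00 E2.2841
G1 X23.50 Y2.00 E2.3406
G1 X23.50 Y3.40 E2.4384
G1 X25.00 Y6.00 E2.6481
G1 X23.50 Y8.60 E2.8577
G1 X23.50 Y29.00 E4.2826
G1 X1.50 Y29.00 E5.8192
G1 X1.50 Y6.87 E7.3649
G1 X1.00 Y6.00 E7.4350

At z = 9.8 mm: the sphere does not reach this height (|z−center|=6.800 > r=3); the r=12 cylinder at (13, 6) contributes a regular 6-gon of circumradius 12; the 22×27 cube at (1.5, 2) contributes its full rectangle; Combining (union): the regions partially overlap (shared area 269.49 mm²), so overlapping operands fuse into one piece — 1 connected region. The outline is a single polygon with 14 vertices. Extrusion per mm of travel: 0.6 × 0.28 / (π × 0.875²) = 0.069846. Accumulating E over each segment gives final E = 7.4350.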